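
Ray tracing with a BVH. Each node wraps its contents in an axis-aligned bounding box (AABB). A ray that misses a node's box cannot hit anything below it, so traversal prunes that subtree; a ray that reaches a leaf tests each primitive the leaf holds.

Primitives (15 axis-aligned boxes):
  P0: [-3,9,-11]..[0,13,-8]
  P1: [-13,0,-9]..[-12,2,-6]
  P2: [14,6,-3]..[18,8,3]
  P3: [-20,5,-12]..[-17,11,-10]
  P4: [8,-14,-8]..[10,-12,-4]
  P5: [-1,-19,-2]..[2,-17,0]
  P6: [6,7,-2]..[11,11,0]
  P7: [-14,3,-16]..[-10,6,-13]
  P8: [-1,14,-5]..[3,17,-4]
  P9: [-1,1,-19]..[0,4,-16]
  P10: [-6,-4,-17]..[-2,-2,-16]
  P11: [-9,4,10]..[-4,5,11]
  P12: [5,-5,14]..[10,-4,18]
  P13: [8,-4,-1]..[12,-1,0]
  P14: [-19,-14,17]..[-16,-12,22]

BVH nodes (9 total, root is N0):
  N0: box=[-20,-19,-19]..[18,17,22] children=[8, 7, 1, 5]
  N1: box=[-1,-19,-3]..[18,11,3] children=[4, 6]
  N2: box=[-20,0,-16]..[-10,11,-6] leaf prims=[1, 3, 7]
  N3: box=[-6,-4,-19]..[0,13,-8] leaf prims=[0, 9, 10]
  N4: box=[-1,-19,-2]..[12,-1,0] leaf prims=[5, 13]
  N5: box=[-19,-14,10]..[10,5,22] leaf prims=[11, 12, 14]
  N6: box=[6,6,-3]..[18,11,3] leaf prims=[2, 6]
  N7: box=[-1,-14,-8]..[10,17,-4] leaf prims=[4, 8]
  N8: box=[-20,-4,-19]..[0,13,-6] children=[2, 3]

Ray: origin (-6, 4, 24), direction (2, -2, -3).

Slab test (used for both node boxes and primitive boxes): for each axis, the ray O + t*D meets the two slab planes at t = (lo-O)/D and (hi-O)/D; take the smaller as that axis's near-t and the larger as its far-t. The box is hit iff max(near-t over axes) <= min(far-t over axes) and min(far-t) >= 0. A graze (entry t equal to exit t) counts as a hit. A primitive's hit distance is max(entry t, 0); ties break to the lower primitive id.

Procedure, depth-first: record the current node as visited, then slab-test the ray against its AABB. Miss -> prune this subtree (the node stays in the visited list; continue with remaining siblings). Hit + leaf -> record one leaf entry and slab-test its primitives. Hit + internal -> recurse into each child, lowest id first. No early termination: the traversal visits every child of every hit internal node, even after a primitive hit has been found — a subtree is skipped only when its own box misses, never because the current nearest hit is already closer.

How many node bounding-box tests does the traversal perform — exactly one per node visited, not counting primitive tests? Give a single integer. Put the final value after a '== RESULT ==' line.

Traverse from the root:
N0 x:[-7,12] y:[-13/2,23/2] z:[2/3,43/3] -> hit [2/3,23/2], descend [1, 5, 7, 8]
  N1 x:[5/2,12] y:[-7/2,23/2] z:[7,9] -> hit [7,9], descend [4, 6]
    N4 x:[5/2,9] y:[5/2,23/2] z:[8,26/3] -> hit [8,26/3] leaf, test {P5(miss), P13(miss)}
    N6 x:[6,12] y:[-7/2,-1] z:[7,9] -> miss, prune
  N5 x:[-13/2,8] y:[-1/2,9] z:[2/3,14/3] -> hit [2/3,14/3] leaf, test {P11(miss), P12(miss), P14(miss)}
  N7 x:[5/2,8] y:[-13/2,9] z:[28/3,32/3] -> miss, prune
  N8 x:[-7,3] y:[-9/2,4] z:[10,43/3] -> miss, prune

Summary -> nodes [0, 1, 4, 6, 5, 7, 8]; box-tests=7; leaf-entries=2; first=miss

== RESULT ==
7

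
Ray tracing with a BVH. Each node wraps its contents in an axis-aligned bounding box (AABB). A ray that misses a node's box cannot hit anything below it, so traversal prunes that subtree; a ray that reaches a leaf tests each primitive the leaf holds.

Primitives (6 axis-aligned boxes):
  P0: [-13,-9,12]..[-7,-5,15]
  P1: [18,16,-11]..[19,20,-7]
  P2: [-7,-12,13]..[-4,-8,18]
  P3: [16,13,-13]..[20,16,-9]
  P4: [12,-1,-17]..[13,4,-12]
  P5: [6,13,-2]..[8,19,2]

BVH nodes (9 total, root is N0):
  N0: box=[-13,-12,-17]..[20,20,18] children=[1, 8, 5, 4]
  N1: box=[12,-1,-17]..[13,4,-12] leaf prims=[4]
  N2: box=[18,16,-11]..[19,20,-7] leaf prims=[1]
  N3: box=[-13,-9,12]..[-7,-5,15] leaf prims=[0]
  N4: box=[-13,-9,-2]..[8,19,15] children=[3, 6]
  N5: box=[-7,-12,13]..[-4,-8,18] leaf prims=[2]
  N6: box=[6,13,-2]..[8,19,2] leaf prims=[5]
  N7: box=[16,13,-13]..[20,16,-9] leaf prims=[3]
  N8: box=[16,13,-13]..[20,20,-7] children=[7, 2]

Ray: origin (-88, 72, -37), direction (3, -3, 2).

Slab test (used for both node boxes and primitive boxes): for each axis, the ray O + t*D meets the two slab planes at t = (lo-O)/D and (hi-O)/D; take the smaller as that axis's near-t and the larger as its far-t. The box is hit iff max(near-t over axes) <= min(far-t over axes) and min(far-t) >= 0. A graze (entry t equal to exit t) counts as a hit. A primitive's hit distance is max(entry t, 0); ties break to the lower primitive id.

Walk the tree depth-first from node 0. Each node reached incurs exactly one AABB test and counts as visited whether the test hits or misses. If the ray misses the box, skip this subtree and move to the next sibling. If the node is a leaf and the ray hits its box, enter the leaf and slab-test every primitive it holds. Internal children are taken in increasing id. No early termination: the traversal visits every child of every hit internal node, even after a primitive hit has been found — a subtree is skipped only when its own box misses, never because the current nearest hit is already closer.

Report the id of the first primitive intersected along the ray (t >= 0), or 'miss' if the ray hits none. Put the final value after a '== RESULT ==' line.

Trace the traversal:
N0 x:[25,36] y:[52/3,28] z:[10,55/2] -> hit [25,55/2], descend [1, 4, 5, 8]
  N1 x:[100/3,101/3] y:[68/3,73/3] z:[10,25/2] -> miss, prune
  N4 x:[25,32] y:[53/3,27] z:[35/2,26] -> hit [25,26], descend [3, 6]
    N3 x:[25,27] y:[77/3,27] z:[49/2,26] -> hit [77/3,26] leaf, test {P0@t=77/3}
    N6 x:[94/3,32] y:[53/3,59/3] z:[35/2,39/2] -> miss, prune
  N5 x:[27,28] y:[80/3,28] z:[25,55/2] -> hit [27,55/2] leaf, test {P2@t=27}
  N8 x:[104/3,36] y:[52/3,59/3] z:[12,15] -> miss, prune

Visited [0, 1, 4, 3, 6, 5, 8]. Tests: 7 box, 2 leaf. Nearest: P0.

== RESULT ==
0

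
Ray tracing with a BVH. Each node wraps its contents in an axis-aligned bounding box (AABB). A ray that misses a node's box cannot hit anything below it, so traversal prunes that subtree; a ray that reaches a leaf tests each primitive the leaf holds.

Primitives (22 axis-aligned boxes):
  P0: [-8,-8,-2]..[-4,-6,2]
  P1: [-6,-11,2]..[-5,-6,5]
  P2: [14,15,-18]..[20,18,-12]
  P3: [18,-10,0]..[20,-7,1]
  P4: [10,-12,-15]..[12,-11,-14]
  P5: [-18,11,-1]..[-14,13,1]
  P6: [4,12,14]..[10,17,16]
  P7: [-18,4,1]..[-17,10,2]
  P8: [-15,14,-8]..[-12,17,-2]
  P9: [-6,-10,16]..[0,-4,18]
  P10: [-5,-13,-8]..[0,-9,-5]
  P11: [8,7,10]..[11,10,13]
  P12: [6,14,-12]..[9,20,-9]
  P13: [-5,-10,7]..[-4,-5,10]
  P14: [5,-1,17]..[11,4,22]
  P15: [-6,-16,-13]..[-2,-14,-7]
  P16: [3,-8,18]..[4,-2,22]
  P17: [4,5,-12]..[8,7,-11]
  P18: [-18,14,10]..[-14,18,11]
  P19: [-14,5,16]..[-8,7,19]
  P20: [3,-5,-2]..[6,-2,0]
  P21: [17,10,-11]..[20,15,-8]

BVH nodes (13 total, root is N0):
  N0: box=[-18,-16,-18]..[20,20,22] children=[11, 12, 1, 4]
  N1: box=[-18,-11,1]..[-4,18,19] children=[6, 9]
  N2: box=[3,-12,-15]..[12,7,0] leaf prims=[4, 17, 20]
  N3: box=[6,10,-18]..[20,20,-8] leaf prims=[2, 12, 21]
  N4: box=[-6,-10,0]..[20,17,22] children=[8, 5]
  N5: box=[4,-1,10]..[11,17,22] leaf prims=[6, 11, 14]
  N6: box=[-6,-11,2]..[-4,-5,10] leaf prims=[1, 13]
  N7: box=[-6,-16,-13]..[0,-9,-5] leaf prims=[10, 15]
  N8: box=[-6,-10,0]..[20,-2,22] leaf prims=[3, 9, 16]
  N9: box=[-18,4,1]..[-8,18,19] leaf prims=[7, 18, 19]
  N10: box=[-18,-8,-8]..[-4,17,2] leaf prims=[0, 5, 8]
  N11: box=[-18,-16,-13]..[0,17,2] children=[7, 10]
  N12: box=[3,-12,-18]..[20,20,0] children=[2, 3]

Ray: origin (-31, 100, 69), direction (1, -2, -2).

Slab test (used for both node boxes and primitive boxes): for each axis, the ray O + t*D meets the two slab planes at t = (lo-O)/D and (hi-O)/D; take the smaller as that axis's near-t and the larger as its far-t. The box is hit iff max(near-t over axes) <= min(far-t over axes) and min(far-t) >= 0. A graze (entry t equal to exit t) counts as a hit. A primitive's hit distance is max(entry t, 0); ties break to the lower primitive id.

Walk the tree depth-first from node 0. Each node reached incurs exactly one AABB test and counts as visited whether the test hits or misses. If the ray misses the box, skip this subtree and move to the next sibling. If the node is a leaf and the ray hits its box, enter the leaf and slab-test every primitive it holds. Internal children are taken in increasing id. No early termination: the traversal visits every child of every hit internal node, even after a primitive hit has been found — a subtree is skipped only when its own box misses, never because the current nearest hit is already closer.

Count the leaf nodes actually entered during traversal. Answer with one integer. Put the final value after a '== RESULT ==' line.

Traverse from the root:
N0 x:[13,51] y:[40,58] z:[47/2,87/2] -> hit [40,87/2], descend [1, 4, 11, 12]
  N1 x:[13,27] y:[41,111/2] z:[25,34] -> miss, prune
  N4 x:[25,51] y:[83/2,55] z:[47/2,69/2] -> miss, prune
  N11 x:[13,31] y:[83/2,58] z:[67/2,41] -> miss, prune
  N12 x:[34,51] y:[40,56] z:[69/2,87/2] -> hit [40,87/2], descend [2, 3]
    N2 x:[34,43] y:[93/2,56] z:[69/2,42] -> miss, prune
    N3 x:[37,51] y:[40,45] z:[77/2,87/2] -> hit [40,87/2] leaf, test {P2(miss), P12@t=40, P21(miss)}

Summary -> nodes [0, 1, 4, 11, 12, 2, 3]; box-tests=7; leaf-entries=1; first=P12

== RESULT ==
1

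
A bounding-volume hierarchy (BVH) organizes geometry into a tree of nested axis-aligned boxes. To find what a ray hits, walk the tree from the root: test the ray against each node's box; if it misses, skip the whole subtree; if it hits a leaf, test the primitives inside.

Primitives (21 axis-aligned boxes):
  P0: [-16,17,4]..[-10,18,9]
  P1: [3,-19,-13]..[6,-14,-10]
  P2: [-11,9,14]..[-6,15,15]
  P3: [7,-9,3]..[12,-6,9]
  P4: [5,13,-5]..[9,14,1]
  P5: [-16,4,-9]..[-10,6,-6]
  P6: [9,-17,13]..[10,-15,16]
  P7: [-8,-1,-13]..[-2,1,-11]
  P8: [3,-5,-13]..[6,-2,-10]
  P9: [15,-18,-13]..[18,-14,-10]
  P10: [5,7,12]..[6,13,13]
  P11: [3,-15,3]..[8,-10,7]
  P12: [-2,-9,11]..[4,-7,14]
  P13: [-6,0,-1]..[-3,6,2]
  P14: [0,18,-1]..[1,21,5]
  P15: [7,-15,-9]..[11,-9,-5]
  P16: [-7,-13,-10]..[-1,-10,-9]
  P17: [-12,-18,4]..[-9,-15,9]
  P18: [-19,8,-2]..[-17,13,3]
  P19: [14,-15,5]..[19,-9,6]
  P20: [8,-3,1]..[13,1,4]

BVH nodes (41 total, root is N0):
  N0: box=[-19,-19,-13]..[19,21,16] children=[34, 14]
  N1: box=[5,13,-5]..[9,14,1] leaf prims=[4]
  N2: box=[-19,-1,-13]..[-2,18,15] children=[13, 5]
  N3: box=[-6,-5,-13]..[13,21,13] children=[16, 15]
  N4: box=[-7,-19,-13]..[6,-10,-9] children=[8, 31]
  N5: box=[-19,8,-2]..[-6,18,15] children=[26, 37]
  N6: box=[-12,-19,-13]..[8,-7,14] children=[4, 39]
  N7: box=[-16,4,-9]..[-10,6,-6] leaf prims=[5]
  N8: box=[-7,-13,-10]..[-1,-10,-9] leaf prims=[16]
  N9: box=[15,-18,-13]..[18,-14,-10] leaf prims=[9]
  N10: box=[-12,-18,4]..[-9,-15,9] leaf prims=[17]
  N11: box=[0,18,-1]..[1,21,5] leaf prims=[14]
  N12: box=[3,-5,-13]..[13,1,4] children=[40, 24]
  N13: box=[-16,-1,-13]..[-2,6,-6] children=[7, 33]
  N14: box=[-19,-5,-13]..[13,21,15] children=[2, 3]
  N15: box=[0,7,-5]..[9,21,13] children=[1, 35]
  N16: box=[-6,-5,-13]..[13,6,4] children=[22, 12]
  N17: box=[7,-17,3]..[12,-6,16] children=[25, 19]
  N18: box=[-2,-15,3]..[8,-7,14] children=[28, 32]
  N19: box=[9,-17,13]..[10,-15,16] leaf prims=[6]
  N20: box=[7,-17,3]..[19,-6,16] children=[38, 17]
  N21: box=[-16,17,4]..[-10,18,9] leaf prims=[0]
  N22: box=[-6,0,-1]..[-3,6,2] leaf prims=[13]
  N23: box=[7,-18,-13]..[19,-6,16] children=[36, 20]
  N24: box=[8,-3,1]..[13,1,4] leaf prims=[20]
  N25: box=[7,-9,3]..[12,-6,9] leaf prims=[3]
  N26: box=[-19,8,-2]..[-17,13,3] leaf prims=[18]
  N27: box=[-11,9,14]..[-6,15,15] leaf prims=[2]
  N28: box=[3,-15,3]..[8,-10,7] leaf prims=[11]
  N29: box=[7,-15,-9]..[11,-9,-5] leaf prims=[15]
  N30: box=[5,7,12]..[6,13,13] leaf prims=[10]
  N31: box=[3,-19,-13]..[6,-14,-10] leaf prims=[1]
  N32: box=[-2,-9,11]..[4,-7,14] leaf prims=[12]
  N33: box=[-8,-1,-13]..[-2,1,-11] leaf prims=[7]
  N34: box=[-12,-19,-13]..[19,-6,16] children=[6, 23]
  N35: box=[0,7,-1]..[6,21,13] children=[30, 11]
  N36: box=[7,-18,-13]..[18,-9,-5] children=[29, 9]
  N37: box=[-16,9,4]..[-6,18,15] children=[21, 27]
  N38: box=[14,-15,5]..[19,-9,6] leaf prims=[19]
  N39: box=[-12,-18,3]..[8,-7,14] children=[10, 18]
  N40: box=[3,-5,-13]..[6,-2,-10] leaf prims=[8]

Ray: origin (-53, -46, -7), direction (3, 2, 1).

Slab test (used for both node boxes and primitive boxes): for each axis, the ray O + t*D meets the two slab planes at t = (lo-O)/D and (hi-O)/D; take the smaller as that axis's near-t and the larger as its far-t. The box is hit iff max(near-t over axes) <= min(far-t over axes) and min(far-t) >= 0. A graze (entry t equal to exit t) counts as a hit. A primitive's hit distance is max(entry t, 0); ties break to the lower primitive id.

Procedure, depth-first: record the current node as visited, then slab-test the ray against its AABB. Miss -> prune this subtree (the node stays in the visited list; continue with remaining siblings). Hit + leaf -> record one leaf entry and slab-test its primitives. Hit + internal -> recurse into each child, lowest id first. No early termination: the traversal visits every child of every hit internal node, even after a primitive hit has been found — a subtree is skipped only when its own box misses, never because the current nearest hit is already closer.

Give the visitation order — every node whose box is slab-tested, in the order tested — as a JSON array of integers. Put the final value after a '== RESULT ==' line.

Walk:
N0 x:[34/3,24] y:[27/2,67/2] z:[-6,23] -> hit [27/2,23], descend [14, 34]
  N14 x:[34/3,22] y:[41/2,67/2] z:[-6,22] -> hit [41/2,22], descend [2, 3]
    N2 x:[34/3,17] y:[45/2,32] z:[-6,22] -> miss, prune
    N3 x:[47/3,22] y:[41/2,67/2] z:[-6,20] -> miss, prune
  N34 x:[41/3,24] y:[27/2,20] z:[-6,23] -> hit [41/3,20], descend [6, 23]
    N6 x:[41/3,61/3] y:[27/2,39/2] z:[-6,21] -> hit [41/3,39/2], descend [4, 39]
      N4 x:[46/3,59/3] y:[27/2,18] z:[-6,-2] -> miss, prune
      N39 x:[41/3,61/3] y:[14,39/2] z:[10,21] -> hit [14,39/2], descend [10, 18]
        N10 x:[41/3,44/3] y:[14,31/2] z:[11,16] -> hit [14,44/3] leaf, test {P17@t=14}
        N18 x:[17,61/3] y:[31/2,39/2] z:[10,21] -> hit [17,39/2], descend [28, 32]
          N28 x:[56/3,61/3] y:[31/2,18] z:[10,14] -> miss, prune
          N32 x:[17,19] y:[37/2,39/2] z:[18,21] -> hit [37/2,19] leaf, test {P12@t=37/2}
    N23 x:[20,24] y:[14,20] z:[-6,23] -> hit [20,20], descend [20, 36]
      N20 x:[20,24] y:[29/2,20] z:[10,23] -> hit [20,20], descend [17, 38]
        N17 x:[20,65/3] y:[29/2,20] z:[10,23] -> hit [20,20], descend [19, 25]
          N19 x:[62/3,21] y:[29/2,31/2] z:[20,23] -> miss, prune
          N25 x:[20,65/3] y:[37/2,20] z:[10,16] -> miss, prune
        N38 x:[67/3,24] y:[31/2,37/2] z:[12,13] -> miss, prune
      N36 x:[20,71/3] y:[14,37/2] z:[-6,2] -> miss, prune

order=[0, 14, 2, 3, 34, 6, 4, 39, 10, 18, 28, 32, 23, 20, 17, 19, 25, 38, 36]  |boxes|=19  |leaves|=2  hit=P17

== RESULT ==
[0, 14, 2, 3, 34, 6, 4, 39, 10, 18, 28, 32, 23, 20, 17, 19, 25, 38, 36]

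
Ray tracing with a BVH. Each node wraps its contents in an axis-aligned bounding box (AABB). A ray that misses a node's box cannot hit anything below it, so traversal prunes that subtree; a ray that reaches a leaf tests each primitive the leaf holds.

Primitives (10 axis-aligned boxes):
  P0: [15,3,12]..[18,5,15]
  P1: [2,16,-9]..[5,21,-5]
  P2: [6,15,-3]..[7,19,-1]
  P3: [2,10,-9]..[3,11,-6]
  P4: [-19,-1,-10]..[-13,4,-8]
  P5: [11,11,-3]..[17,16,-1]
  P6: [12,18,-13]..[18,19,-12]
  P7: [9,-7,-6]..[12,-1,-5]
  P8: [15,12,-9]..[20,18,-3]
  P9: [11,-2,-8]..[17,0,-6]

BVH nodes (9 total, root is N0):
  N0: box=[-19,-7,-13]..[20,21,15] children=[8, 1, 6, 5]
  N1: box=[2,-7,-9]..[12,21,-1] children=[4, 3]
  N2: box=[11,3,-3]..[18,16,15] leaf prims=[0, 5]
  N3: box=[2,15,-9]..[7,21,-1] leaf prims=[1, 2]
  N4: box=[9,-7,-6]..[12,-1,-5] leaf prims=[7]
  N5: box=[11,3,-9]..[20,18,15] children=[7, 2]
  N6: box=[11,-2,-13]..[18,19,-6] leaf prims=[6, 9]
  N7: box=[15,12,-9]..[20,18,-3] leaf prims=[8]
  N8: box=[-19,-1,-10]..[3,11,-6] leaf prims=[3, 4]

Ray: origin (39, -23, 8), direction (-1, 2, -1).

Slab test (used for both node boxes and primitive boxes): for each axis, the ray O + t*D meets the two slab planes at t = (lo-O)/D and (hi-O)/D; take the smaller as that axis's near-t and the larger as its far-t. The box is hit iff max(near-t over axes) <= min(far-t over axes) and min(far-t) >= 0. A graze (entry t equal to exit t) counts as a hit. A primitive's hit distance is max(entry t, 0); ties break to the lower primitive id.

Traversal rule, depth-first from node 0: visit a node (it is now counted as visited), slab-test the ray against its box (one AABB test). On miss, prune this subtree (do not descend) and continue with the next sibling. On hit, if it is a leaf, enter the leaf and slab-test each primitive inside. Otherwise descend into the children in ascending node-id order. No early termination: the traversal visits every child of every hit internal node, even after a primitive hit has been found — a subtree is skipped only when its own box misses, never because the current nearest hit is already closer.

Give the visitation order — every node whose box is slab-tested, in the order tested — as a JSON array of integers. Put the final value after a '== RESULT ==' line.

Trace the traversal:
N0 x:[19,58] y:[8,22] z:[-7,21] -> hit [19,21], descend [1, 5, 6, 8]
  N1 x:[27,37] y:[8,22] z:[9,17] -> miss, prune
  N5 x:[19,28] y:[13,41/2] z:[-7,17] -> miss, prune
  N6 x:[21,28] y:[21/2,21] z:[14,21] -> hit [21,21] leaf, test {P6@t=21, P9(miss)}
  N8 x:[36,58] y:[11,17] z:[14,18] -> miss, prune

order=[0, 1, 5, 6, 8]  |boxes|=5  |leaves|=1  hit=P6

== RESULT ==
[0, 1, 5, 6, 8]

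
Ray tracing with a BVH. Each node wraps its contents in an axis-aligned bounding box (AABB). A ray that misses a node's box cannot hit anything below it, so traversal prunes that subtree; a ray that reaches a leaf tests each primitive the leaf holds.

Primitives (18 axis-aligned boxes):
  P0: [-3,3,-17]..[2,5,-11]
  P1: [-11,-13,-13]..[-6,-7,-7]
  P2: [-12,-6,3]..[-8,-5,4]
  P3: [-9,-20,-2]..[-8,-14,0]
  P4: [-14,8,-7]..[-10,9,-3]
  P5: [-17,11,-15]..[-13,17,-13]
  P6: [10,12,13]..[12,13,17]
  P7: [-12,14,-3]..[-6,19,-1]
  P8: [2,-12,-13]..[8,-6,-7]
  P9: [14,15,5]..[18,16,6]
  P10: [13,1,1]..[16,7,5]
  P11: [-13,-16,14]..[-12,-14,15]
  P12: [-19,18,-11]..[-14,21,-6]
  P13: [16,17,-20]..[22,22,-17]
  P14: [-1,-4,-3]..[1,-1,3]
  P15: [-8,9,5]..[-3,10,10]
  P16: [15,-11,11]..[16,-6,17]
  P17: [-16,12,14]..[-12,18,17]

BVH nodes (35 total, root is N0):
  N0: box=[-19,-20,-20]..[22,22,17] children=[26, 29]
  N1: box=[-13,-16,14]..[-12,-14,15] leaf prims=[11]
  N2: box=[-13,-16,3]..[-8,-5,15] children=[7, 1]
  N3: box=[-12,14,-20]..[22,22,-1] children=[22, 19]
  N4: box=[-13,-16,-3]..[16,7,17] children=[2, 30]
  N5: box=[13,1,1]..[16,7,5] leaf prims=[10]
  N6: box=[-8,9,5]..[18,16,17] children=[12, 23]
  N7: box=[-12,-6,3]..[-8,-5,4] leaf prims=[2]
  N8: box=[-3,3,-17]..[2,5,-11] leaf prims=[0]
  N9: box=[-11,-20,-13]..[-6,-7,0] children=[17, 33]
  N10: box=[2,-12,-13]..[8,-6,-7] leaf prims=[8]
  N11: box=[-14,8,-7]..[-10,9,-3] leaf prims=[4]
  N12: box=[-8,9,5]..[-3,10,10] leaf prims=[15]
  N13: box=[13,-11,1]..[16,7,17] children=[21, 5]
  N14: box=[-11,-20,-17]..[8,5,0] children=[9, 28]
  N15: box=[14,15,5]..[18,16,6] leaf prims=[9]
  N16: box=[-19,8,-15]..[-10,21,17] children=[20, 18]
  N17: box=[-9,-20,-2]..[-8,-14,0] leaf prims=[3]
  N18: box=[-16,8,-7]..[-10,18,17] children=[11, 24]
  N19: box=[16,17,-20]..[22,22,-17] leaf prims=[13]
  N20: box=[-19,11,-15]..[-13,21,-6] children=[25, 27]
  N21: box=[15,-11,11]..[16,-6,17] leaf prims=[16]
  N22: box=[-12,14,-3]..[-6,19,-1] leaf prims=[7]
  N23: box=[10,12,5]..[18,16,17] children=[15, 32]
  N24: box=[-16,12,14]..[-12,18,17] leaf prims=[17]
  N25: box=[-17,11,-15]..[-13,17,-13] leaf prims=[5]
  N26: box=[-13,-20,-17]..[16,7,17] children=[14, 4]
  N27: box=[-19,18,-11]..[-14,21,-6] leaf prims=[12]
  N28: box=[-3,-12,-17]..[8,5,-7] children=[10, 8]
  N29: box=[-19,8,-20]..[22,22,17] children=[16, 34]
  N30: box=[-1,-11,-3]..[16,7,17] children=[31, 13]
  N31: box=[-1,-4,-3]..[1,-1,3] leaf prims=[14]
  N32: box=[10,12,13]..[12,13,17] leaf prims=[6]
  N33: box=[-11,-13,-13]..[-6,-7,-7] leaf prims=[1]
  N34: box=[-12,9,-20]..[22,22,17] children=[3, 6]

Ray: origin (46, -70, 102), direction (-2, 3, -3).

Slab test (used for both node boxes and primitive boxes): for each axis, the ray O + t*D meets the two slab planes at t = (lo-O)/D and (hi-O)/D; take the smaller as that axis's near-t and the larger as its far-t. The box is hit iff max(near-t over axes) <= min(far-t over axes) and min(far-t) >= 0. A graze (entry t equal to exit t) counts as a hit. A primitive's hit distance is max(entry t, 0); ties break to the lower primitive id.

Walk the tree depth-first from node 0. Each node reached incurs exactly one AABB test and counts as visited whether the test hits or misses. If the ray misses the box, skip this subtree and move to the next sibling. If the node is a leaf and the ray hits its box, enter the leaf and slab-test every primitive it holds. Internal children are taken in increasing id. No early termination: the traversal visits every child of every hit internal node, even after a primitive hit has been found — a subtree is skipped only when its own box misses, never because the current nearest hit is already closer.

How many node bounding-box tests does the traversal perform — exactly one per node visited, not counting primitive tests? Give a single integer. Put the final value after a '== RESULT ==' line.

Walk:
N0 x:[12,65/2] y:[50/3,92/3] z:[85/3,122/3] -> hit [85/3,92/3], descend [26, 29]
  N26 x:[15,59/2] y:[50/3,77/3] z:[85/3,119/3] -> miss, prune
  N29 x:[12,65/2] y:[26,92/3] z:[85/3,122/3] -> hit [85/3,92/3], descend [16, 34]
    N16 x:[28,65/2] y:[26,91/3] z:[85/3,39] -> hit [85/3,91/3], descend [18, 20]
      N18 x:[28,31] y:[26,88/3] z:[85/3,109/3] -> hit [85/3,88/3], descend [11, 24]
        N11 x:[28,30] y:[26,79/3] z:[35,109/3] -> miss, prune
        N24 x:[29,31] y:[82/3,88/3] z:[85/3,88/3] -> hit [29,88/3] leaf, test {P17@t=29}
      N20 x:[59/2,65/2] y:[27,91/3] z:[36,39] -> miss, prune
    N34 x:[12,29] y:[79/3,92/3] z:[85/3,122/3] -> hit [85/3,29], descend [3, 6]
      N3 x:[12,29] y:[28,92/3] z:[103/3,122/3] -> miss, prune
      N6 x:[14,27] y:[79/3,86/3] z:[85/3,97/3] -> miss, prune

11 AABB tests over nodes [0, 26, 29, 16, 18, 11, 24, 20, 34, 3, 6]; 1 leaf entered; closest P17.

== RESULT ==
11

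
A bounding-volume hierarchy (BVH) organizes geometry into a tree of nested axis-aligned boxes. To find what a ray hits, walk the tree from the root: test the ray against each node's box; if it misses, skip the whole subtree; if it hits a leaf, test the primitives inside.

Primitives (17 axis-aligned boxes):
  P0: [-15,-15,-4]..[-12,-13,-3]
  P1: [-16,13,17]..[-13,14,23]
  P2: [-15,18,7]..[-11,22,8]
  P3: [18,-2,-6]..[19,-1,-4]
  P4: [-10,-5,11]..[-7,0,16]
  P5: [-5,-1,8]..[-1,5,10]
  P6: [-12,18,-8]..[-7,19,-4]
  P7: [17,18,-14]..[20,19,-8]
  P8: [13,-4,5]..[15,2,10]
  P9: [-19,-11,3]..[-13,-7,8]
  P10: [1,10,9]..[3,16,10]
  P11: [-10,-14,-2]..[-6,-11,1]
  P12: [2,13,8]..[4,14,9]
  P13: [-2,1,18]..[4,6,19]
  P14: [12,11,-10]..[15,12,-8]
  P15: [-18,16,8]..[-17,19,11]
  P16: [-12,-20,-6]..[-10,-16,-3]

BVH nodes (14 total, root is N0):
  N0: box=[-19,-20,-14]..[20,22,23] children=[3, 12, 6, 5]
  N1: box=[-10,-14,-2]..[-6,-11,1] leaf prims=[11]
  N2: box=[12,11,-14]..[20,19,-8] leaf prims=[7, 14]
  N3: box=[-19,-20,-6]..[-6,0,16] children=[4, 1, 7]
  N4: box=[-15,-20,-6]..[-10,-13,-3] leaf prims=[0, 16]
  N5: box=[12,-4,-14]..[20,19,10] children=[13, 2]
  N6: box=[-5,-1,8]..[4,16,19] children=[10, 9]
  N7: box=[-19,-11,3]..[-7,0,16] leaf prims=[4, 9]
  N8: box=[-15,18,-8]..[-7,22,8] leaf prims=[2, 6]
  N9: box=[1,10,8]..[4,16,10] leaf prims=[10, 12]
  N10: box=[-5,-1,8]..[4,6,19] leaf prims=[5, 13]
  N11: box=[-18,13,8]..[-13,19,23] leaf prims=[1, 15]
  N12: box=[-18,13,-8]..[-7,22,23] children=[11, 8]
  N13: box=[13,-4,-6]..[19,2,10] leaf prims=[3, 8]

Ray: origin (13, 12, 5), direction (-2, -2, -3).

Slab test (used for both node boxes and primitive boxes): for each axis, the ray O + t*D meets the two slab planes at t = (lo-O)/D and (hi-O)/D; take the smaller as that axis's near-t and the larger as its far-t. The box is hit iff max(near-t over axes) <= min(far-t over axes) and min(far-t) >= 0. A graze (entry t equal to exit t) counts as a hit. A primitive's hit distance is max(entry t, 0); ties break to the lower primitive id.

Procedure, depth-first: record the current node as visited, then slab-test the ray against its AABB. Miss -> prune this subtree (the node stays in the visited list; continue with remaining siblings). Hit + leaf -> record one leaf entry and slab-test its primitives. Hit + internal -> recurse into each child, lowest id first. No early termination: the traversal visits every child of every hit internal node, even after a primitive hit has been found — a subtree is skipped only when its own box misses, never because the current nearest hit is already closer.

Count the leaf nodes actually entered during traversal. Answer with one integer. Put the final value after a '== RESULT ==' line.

Traverse from the root:
N0 x:[-7/2,16] y:[-5,16] z:[-6,19/3] -> hit [-7/2,19/3], descend [3, 5, 6, 12]
  N3 x:[19/2,16] y:[6,16] z:[-11/3,11/3] -> miss, prune
  N5 x:[-7/2,1/2] y:[-7/2,8] z:[-5/3,19/3] -> hit [-5/3,1/2], descend [2, 13]
    N2 x:[-7/2,1/2] y:[-7/2,1/2] z:[13/3,19/3] -> miss, prune
    N13 x:[-3,0] y:[5,8] z:[-5/3,11/3] -> miss, prune
  N6 x:[9/2,9] y:[-2,13/2] z:[-14/3,-1] -> miss, prune
  N12 x:[10,31/2] y:[-5,-1/2] z:[-6,13/3] -> miss, prune

Summary -> nodes [0, 3, 5, 2, 13, 6, 12]; box-tests=7; leaf-entries=0; first=miss

== RESULT ==
0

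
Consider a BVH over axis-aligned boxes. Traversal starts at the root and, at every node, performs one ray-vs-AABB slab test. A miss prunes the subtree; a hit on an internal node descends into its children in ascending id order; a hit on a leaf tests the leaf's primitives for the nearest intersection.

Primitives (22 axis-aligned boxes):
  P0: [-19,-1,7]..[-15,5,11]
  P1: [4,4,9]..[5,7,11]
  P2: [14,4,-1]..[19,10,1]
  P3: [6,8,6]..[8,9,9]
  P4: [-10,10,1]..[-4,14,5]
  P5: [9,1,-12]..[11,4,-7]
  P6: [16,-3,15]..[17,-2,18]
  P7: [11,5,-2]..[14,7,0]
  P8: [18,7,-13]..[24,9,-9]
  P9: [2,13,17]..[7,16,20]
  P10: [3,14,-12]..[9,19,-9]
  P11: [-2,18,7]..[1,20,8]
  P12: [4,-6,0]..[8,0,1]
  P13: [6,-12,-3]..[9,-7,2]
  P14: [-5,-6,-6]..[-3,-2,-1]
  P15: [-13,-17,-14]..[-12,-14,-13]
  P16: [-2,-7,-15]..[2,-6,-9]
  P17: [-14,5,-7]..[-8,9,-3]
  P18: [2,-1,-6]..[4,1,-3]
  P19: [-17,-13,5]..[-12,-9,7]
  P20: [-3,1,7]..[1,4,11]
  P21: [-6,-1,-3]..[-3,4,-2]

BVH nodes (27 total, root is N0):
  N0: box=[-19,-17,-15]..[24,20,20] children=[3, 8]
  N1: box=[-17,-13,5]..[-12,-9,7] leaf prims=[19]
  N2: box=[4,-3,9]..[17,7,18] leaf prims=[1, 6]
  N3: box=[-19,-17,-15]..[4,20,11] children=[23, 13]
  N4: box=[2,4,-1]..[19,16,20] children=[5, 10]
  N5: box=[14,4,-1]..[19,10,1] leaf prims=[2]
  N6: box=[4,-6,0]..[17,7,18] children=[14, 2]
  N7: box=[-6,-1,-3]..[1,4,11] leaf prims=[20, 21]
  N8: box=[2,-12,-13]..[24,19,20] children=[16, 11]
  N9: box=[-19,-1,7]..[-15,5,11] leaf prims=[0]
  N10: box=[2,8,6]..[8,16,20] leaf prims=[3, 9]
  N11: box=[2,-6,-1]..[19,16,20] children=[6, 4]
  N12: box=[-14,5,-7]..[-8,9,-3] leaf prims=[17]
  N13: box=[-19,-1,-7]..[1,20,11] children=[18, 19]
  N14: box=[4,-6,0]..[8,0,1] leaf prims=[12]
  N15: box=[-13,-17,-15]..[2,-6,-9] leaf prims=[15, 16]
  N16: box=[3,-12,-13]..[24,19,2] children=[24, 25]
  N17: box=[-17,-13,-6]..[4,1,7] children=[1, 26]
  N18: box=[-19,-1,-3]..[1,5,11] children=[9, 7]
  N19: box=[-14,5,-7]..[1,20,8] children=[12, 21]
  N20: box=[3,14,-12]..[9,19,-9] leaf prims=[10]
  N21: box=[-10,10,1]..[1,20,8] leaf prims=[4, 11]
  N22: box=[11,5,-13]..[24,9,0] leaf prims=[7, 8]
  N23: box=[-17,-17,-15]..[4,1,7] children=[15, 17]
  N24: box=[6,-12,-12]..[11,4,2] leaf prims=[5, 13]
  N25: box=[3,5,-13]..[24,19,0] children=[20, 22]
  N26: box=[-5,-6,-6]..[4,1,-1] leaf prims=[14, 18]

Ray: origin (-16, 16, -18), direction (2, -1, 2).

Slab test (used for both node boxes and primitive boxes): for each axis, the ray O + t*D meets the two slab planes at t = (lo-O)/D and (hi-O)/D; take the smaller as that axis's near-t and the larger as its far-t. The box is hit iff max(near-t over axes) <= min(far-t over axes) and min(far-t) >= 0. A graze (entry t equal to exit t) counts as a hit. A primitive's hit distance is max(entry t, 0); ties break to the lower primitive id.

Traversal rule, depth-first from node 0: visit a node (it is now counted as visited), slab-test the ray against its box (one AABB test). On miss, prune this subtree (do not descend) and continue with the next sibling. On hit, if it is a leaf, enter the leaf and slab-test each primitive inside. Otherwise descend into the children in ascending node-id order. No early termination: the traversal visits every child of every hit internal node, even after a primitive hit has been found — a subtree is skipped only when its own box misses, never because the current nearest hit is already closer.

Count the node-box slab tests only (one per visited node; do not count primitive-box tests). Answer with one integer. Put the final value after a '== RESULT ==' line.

Traverse from the root:
N0 x:[-3/2,20] y:[-4,33] z:[3/2,19] -> hit [3/2,19], descend [3, 8]
  N3 x:[-3/2,10] y:[-4,33] z:[3/2,29/2] -> hit [3/2,10], descend [13, 23]
    N13 x:[-3/2,17/2] y:[-4,17] z:[11/2,29/2] -> hit [11/2,17/2], descend [18, 19]
      N18 x:[-3/2,17/2] y:[11,17] z:[15/2,29/2] -> miss, prune
      N19 x:[1,17/2] y:[-4,11] z:[11/2,13] -> hit [11/2,17/2], descend [12, 21]
        N12 x:[1,4] y:[7,11] z:[11/2,15/2] -> miss, prune
        N21 x:[3,17/2] y:[-4,6] z:[19/2,13] -> miss, prune
    N23 x:[-1/2,10] y:[15,33] z:[3/2,25/2] -> miss, prune
  N8 x:[9,20] y:[-3,28] z:[5/2,19] -> hit [9,19], descend [11, 16]
    N11 x:[9,35/2] y:[0,22] z:[17/2,19] -> hit [9,35/2], descend [4, 6]
      N4 x:[9,35/2] y:[0,12] z:[17/2,19] -> hit [9,12], descend [5, 10]
        N5 x:[15,35/2] y:[6,12] z:[17/2,19/2] -> miss, prune
        N10 x:[9,12] y:[0,8] z:[12,19] -> miss, prune
      N6 x:[10,33/2] y:[9,22] z:[9,18] -> hit [10,33/2], descend [2, 14]
        N2 x:[10,33/2] y:[9,19] z:[27/2,18] -> hit [27/2,33/2] leaf, test {P1(miss), P6(miss)}
        N14 x:[10,12] y:[16,22] z:[9,19/2] -> miss, prune
    N16 x:[19/2,20] y:[-3,28] z:[5/2,10] -> hit [19/2,10], descend [24, 25]
      N24 x:[11,27/2] y:[12,28] z:[3,10] -> miss, prune
      N25 x:[19/2,20] y:[-3,11] z:[5/2,9] -> miss, prune

Summary -> nodes [0, 3, 13, 18, 19, 12, 21, 23, 8, 11, 4, 5, 10, 6, 2, 14, 16, 24, 25]; box-tests=19; leaf-entries=1; first=miss

== RESULT ==
19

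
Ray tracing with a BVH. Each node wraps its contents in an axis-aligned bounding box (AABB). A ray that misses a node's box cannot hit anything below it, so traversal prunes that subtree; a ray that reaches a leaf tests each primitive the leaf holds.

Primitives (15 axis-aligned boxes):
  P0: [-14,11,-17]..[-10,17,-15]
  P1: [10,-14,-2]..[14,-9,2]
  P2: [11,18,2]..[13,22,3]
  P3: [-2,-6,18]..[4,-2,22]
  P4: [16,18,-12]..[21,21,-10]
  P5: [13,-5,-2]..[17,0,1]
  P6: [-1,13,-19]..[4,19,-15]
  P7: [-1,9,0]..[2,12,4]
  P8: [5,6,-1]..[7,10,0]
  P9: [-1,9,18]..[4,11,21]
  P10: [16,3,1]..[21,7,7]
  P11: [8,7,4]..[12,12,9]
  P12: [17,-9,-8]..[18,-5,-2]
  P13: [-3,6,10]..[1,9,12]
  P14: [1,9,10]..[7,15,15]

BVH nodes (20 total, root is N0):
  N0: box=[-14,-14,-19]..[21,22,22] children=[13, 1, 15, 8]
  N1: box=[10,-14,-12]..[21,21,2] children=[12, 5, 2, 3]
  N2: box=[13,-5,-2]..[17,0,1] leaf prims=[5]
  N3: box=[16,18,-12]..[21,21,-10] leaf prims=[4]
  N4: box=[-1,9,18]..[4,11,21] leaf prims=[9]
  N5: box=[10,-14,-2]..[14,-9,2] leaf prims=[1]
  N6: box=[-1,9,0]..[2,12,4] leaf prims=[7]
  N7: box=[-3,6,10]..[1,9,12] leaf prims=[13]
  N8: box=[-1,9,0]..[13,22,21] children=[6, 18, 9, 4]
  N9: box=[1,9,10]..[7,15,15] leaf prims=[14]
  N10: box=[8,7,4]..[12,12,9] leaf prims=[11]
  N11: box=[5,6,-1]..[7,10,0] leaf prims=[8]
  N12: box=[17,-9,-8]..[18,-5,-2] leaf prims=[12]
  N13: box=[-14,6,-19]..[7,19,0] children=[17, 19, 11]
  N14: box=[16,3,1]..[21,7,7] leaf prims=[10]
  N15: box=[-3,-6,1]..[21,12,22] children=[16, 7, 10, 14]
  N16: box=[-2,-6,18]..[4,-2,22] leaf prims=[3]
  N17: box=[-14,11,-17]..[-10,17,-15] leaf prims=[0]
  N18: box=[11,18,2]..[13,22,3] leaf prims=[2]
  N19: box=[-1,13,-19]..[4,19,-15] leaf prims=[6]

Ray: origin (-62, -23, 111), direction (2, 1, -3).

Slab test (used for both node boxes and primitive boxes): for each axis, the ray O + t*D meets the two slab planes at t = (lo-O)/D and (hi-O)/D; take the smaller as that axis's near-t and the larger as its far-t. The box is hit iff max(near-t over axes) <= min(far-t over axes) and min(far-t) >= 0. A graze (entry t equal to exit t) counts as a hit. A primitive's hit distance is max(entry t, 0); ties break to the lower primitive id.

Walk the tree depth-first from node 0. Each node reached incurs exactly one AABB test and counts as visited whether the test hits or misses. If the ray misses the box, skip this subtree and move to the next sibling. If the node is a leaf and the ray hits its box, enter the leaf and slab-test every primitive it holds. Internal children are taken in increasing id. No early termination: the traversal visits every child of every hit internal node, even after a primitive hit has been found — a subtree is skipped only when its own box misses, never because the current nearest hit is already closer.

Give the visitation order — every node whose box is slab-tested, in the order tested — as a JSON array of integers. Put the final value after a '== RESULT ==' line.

Walk:
N0 x:[24,83/2] y:[9,45] z:[89/3,130/3] -> hit [89/3,83/2], descend [1, 8, 13, 15]
  N1 x:[36,83/2] y:[9,44] z:[109/3,41] -> hit [109/3,41], descend [2, 3, 5, 12]
    N2 x:[75/2,79/2] y:[18,23] z:[110/3,113/3] -> miss, prune
    N3 x:[39,83/2] y:[41,44] z:[121/3,41] -> hit [41,41] leaf, test {P4@t=41}
    N5 x:[36,38] y:[9,14] z:[109/3,113/3] -> miss, prune
    N12 x:[79/2,40] y:[14,18] z:[113/3,119/3] -> miss, prune
  N8 x:[61/2,75/2] y:[32,45] z:[30,37] -> hit [32,37], descend [4, 6, 9, 18]
    N4 x:[61/2,33] y:[32,34] z:[30,31] -> miss, prune
    N6 x:[61/2,32] y:[32,35] z:[107/3,37] -> miss, prune
    N9 x:[63/2,69/2] y:[32,38] z:[32,101/3] -> hit [32,101/3] leaf, test {P14@t=32}
    N18 x:[73/2,75/2] y:[41,45] z:[36,109/3] -> miss, prune
  N13 x:[24,69/2] y:[29,42] z:[37,130/3] -> miss, prune
  N15 x:[59/2,83/2] y:[17,35] z:[89/3,110/3] -> hit [89/3,35], descend [7, 10, 14, 16]
    N7 x:[59/2,63/2] y:[29,32] z:[33,101/3] -> miss, prune
    N10 x:[35,37] y:[30,35] z:[34,107/3] -> hit [35,35] leaf, test {P11@t=35}
    N14 x:[39,83/2] y:[26,30] z:[104/3,110/3] -> miss, prune
    N16 x:[30,33] y:[17,21] z:[89/3,31] -> miss, prune

Summary -> nodes [0, 1, 2, 3, 5, 12, 8, 4, 6, 9, 18, 13, 15, 7, 10, 14, 16]; box-tests=17; leaf-entries=3; first=P14

== RESULT ==
[0, 1, 2, 3, 5, 12, 8, 4, 6, 9, 18, 13, 15, 7, 10, 14, 16]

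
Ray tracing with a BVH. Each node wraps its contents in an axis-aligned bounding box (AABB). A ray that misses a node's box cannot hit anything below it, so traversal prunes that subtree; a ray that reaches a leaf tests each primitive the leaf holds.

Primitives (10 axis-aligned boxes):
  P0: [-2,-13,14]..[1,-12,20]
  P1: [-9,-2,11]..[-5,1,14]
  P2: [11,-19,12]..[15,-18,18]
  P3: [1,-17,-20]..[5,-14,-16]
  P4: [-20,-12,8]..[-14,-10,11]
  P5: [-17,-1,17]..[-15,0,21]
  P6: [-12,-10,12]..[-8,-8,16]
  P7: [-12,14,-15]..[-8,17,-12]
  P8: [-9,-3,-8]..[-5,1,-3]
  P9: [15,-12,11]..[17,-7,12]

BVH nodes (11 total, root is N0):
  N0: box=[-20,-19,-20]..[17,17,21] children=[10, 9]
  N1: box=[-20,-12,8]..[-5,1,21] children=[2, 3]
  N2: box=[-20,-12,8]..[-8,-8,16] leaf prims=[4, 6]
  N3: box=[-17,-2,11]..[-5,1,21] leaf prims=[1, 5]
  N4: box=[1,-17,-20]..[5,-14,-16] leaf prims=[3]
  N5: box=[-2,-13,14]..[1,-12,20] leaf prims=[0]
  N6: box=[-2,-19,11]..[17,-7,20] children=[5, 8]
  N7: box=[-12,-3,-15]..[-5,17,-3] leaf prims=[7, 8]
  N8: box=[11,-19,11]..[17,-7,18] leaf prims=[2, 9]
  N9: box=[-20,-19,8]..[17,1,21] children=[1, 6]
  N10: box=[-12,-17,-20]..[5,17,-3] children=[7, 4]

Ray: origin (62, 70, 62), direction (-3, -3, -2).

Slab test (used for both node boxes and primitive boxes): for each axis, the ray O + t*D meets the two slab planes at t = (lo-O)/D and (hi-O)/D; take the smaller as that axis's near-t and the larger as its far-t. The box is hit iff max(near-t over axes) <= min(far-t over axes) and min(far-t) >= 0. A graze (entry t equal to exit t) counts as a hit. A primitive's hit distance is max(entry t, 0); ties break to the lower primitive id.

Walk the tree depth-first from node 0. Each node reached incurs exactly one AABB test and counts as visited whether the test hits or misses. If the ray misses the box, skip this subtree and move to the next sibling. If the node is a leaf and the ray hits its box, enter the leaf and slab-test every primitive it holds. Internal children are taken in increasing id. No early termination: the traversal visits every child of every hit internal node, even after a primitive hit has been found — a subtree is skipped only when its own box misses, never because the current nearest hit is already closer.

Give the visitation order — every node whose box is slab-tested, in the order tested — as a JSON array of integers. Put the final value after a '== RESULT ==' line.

Walk:
N0 x:[15,82/3] y:[53/3,89/3] z:[41/2,41] -> hit [41/2,82/3], descend [9, 10]
  N9 x:[15,82/3] y:[23,89/3] z:[41/2,27] -> hit [23,27], descend [1, 6]
    N1 x:[67/3,82/3] y:[23,82/3] z:[41/2,27] -> hit [23,27], descend [2, 3]
      N2 x:[70/3,82/3] y:[26,82/3] z:[23,27] -> hit [26,27] leaf, test {P4@t=80/3, P6(miss)}
      N3 x:[67/3,79/3] y:[23,24] z:[41/2,51/2] -> hit [23,24] leaf, test {P1(miss), P5(miss)}
    N6 x:[15,64/3] y:[77/3,89/3] z:[21,51/2] -> miss, prune
  N10 x:[19,74/3] y:[53/3,29] z:[65/2,41] -> miss, prune

Visited [0, 9, 1, 2, 3, 6, 10]. Tests: 7 box, 2 leaf. Nearest: P4.

== RESULT ==
[0, 9, 1, 2, 3, 6, 10]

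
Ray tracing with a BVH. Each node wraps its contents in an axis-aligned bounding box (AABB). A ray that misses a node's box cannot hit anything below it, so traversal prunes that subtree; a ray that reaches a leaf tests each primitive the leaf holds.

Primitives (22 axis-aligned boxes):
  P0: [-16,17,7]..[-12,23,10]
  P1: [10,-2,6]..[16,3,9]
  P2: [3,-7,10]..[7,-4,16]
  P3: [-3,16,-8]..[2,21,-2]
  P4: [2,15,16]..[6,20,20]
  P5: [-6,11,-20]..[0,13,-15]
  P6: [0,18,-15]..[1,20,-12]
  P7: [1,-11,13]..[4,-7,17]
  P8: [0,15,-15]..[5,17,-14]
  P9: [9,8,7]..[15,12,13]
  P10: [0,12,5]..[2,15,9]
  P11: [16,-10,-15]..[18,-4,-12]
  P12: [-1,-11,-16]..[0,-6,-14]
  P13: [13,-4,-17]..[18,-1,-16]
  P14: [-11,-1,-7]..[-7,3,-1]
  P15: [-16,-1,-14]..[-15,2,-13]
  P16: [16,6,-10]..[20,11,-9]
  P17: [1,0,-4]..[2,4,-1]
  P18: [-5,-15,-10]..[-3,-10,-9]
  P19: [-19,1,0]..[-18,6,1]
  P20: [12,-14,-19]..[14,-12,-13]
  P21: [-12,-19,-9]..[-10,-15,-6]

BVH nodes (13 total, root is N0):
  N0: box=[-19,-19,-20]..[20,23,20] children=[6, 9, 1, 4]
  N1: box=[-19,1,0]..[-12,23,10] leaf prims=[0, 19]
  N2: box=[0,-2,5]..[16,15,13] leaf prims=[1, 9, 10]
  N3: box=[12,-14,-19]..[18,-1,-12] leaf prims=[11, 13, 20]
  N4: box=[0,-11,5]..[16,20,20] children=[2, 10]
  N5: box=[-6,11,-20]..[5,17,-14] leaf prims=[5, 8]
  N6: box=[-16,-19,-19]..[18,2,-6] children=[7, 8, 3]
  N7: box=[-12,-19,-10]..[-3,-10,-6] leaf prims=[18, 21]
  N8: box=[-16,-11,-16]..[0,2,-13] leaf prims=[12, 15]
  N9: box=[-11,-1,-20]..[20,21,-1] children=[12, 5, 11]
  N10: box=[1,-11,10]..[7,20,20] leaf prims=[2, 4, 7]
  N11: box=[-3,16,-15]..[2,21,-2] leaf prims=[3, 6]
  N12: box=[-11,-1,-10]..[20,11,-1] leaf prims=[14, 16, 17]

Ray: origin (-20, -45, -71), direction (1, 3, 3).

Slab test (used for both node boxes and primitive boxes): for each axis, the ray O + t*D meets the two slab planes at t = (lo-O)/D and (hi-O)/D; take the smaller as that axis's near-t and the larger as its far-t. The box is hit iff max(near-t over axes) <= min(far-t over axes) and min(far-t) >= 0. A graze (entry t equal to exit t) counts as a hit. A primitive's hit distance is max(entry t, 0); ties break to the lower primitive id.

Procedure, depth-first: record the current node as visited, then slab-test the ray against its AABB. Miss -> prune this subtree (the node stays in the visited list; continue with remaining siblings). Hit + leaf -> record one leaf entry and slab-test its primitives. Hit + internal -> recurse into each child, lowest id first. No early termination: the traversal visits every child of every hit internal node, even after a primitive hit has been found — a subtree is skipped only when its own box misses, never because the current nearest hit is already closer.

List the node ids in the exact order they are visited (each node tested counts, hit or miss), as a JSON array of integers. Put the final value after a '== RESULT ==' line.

Trace the traversal:
N0 x:[1,40] y:[26/3,68/3] z:[17,91/3] -> hit [17,68/3], descend [1, 4, 6, 9]
  N1 x:[1,8] y:[46/3,68/3] z:[71/3,27] -> miss, prune
  N4 x:[20,36] y:[34/3,65/3] z:[76/3,91/3] -> miss, prune
  N6 x:[4,38] y:[26/3,47/3] z:[52/3,65/3] -> miss, prune
  N9 x:[9,40] y:[44/3,22] z:[17,70/3] -> hit [17,22], descend [5, 11, 12]
    N5 x:[14,25] y:[56/3,62/3] z:[17,19] -> hit [56/3,19] leaf, test {P5@t=56/3, P8(miss)}
    N11 x:[17,22] y:[61/3,22] z:[56/3,23] -> hit [61/3,22] leaf, test {P3@t=21, P6(miss)}
    N12 x:[9,40] y:[44/3,56/3] z:[61/3,70/3] -> miss, prune

order=[0, 1, 4, 6, 9, 5, 11, 12]  |boxes|=8  |leaves|=2  hit=P5

== RESULT ==
[0, 1, 4, 6, 9, 5, 11, 12]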